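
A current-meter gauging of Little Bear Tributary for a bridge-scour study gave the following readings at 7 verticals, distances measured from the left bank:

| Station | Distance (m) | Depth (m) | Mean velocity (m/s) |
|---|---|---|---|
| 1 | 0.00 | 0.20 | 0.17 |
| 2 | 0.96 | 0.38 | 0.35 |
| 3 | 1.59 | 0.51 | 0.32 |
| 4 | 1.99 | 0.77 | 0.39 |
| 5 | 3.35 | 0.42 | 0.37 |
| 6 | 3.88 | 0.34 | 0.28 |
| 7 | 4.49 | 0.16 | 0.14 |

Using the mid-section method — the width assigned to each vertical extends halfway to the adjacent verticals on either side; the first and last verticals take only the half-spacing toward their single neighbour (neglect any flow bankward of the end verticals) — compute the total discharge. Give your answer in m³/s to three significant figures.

0.678 m³/s

w_1 = (0.96 − 0.00)/2 = 0.48 m; q_1 = 0.17 × 0.20 × 0.48 = 0.01632 m³/s
w_2 = (1.59 − 0.00)/2 = 0.795 m; q_2 = 0.35 × 0.38 × 0.795 = 0.1057 m³/s
w_3 = (1.99 − 0.96)/2 = 0.515 m; q_3 = 0.32 × 0.51 × 0.515 = 0.08405 m³/s
w_4 = (3.35 − 1.59)/2 = 0.88 m; q_4 = 0.39 × 0.77 × 0.88 = 0.2643 m³/s
w_5 = (3.88 − 1.99)/2 = 0.945 m; q_5 = 0.37 × 0.42 × 0.945 = 0.1469 m³/s
w_6 = (4.49 − 3.35)/2 = 0.57 m; q_6 = 0.28 × 0.34 × 0.57 = 0.05426 m³/s
w_7 = (4.49 − 3.88)/2 = 0.305 m; q_7 = 0.14 × 0.16 × 0.305 = 0.006832 m³/s
Q = Σ qᵢ = 0.6783 m³/s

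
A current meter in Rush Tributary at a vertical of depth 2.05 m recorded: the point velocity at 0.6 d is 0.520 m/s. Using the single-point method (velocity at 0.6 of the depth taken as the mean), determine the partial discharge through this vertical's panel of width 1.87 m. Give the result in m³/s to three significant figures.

1.99 m³/s

v̄ = v₀.₆ = 0.520 m/s
q = v̄ × d × w = 0.5200 × 2.05 × 1.87 = 1.993 m³/s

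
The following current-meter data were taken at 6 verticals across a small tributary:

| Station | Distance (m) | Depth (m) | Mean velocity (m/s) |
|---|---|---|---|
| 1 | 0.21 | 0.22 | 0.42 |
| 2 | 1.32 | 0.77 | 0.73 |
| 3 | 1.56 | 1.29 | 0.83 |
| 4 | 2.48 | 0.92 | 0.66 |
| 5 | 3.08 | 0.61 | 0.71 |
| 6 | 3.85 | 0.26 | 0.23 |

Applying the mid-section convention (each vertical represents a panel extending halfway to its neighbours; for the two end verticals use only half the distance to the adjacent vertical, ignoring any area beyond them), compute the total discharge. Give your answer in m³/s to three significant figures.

w_1 = (1.32 − 0.21)/2 = 0.555 m; q_1 = 0.42 × 0.22 × 0.555 = 0.05128 m³/s
w_2 = (1.56 − 0.21)/2 = 0.675 m; q_2 = 0.73 × 0.77 × 0.675 = 0.3794 m³/s
w_3 = (2.48 − 1.32)/2 = 0.58 m; q_3 = 0.83 × 1.29 × 0.58 = 0.6210 m³/s
w_4 = (3.08 − 1.56)/2 = 0.76 m; q_4 = 0.66 × 0.92 × 0.76 = 0.4615 m³/s
w_5 = (3.85 − 2.48)/2 = 0.685 m; q_5 = 0.71 × 0.61 × 0.685 = 0.2967 m³/s
w_6 = (3.85 − 3.08)/2 = 0.385 m; q_6 = 0.23 × 0.26 × 0.385 = 0.02302 m³/s
Q = Σ qᵢ = 1.833 m³/s

1.83 m³/s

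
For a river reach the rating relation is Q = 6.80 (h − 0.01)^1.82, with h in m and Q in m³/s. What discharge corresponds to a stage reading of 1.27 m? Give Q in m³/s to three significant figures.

10.4 m³/s

Q = 6.80 × (1.27 − 0.01)^1.82 = 6.80 × 1.26^1.82 = 10.36 m³/s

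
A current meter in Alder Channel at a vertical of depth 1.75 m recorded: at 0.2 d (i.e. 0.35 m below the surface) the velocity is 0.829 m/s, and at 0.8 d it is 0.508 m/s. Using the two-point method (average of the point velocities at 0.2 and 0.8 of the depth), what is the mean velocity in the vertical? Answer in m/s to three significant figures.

0.669 m/s

v̄ = (0.829 + 0.508) / 2 = 0.6685 m/s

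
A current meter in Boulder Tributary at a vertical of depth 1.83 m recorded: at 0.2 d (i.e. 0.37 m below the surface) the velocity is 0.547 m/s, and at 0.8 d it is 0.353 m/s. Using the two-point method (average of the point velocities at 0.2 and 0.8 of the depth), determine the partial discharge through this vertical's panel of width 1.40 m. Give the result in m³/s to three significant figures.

v̄ = (0.547 + 0.353) / 2 = 0.4500 m/s
q = v̄ × d × w = 0.4500 × 1.83 × 1.40 = 1.153 m³/s

1.15 m³/s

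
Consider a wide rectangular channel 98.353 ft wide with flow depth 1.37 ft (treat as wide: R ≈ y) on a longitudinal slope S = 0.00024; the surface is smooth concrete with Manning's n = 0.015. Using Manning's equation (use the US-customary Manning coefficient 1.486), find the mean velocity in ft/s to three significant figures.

1.89 ft/s

A = b·y = 98.353 × 1.37 = 134.7 ft²
Wide channel: R ≈ y = 1.37 ft
Q = (1.486/n)·A·R^(2/3)·S^(1/2) = (1.486/0.015) × 134.7 × 1.370^(2/3) × 0.00024^(1/2) = 255.1 ft³/s
V = Q/A = 255.1/134.7 = 1.893 ft/s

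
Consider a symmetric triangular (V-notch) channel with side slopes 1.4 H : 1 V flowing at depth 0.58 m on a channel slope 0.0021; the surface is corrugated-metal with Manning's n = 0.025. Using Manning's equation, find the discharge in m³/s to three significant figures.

0.330 m³/s

A = z·y² = 1.4×0.58² = 0.4710 m²
P = 2y√(1+z²) = 2×0.58×√(1+1.4²) = 1.996 m
R = A/P = 0.4710/1.996 = 0.2360 m
Q = (1/n)·A·R^(2/3)·S^(1/2) = (1/0.025) × 0.4710 × 0.2360^(2/3) × 0.0021^(1/2) = 0.3297 m³/s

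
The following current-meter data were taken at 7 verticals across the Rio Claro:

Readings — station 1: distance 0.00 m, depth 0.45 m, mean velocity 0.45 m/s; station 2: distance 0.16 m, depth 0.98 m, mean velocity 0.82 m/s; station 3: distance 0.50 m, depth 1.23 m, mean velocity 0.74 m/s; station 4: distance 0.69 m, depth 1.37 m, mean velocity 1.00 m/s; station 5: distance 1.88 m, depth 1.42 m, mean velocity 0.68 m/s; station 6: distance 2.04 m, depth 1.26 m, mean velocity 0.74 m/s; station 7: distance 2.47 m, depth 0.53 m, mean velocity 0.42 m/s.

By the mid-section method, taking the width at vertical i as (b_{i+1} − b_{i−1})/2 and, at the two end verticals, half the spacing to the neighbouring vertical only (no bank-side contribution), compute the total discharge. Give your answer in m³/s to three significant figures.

w_1 = (0.16 − 0.00)/2 = 0.08 m; q_1 = 0.45 × 0.45 × 0.08 = 0.01620 m³/s
w_2 = (0.50 − 0.00)/2 = 0.25 m; q_2 = 0.82 × 0.98 × 0.25 = 0.2009 m³/s
w_3 = (0.69 − 0.16)/2 = 0.265 m; q_3 = 0.74 × 1.23 × 0.265 = 0.2412 m³/s
w_4 = (1.88 − 0.50)/2 = 0.69 m; q_4 = 1.00 × 1.37 × 0.69 = 0.9453 m³/s
w_5 = (2.04 − 0.69)/2 = 0.675 m; q_5 = 0.68 × 1.42 × 0.675 = 0.6518 m³/s
w_6 = (2.47 − 1.88)/2 = 0.295 m; q_6 = 0.74 × 1.26 × 0.295 = 0.2751 m³/s
w_7 = (2.47 − 2.04)/2 = 0.215 m; q_7 = 0.42 × 0.53 × 0.215 = 0.04786 m³/s
Q = Σ qᵢ = 2.378 m³/s

2.38 m³/s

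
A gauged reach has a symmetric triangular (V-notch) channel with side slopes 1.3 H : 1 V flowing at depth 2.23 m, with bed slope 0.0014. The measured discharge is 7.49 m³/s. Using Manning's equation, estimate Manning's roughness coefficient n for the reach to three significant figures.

0.0297

A = z·y² = 1.3×2.23² = 6.465 m²
P = 2y√(1+z²) = 2×2.23×√(1+1.3²) = 7.315 m
R = A/P = 6.465/7.315 = 0.8838 m
n = (1/Q)·A·R^(2/3)·S^(1/2) = (1/7.49) × 6.465 × 0.9209 × 0.03742 = 0.02974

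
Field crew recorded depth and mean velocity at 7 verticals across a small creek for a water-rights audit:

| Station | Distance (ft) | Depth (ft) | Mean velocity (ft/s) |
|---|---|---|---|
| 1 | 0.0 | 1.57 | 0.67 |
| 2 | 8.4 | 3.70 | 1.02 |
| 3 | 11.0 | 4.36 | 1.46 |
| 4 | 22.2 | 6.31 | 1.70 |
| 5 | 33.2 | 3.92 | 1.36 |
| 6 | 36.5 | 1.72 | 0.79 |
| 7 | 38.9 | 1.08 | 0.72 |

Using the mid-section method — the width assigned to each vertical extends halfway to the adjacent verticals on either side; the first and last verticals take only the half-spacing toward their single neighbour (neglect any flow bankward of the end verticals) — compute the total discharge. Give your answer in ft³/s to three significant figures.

w_1 = (8.4 − 0.0)/2 = 4.2 ft; q_1 = 0.67 × 1.57 × 4.2 = 4.418 ft³/s
w_2 = (11.0 − 0.0)/2 = 5.5 ft; q_2 = 1.02 × 3.70 × 5.5 = 20.76 ft³/s
w_3 = (22.2 − 8.4)/2 = 6.9 ft; q_3 = 1.46 × 4.36 × 6.9 = 43.92 ft³/s
w_4 = (33.2 − 11.0)/2 = 11.1 ft; q_4 = 1.70 × 6.31 × 11.1 = 119.1 ft³/s
w_5 = (36.5 − 22.2)/2 = 7.15 ft; q_5 = 1.36 × 3.92 × 7.15 = 38.12 ft³/s
w_6 = (38.9 − 33.2)/2 = 2.85 ft; q_6 = 0.79 × 1.72 × 2.85 = 3.873 ft³/s
w_7 = (38.9 − 36.5)/2 = 1.2 ft; q_7 = 0.72 × 1.08 × 1.2 = 0.9331 ft³/s
Q = Σ qᵢ = 231.1 ft³/s

231 ft³/s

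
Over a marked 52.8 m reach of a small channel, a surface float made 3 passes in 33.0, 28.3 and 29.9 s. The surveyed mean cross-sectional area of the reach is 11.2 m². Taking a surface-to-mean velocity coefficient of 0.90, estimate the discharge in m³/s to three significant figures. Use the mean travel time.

17.5 m³/s

t̄ = (33.0 + 28.3 + 29.9) / 3 = 30.4 s
v_surface = L / t̄ = 52.8 / 30.4 = 1.737 m/s
v_mean = 0.90 × 1.737 = 1.563 m/s
Q = A × v_mean = 11.2 × 1.563 = 17.51 m³/s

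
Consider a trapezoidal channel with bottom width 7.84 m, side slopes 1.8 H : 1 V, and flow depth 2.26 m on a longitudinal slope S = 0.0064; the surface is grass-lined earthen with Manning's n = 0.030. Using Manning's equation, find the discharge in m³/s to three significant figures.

96.9 m³/s

A = (b + z·y)·y = (7.84 + 1.8×2.26)×2.26 = 26.91 m²
P = b + 2y√(1+z²) = 7.84 + 2×2.26×√(1+1.8²) = 17.15 m
R = A/P = 26.91/17.15 = 1.569 m
Q = (1/n)·A·R^(2/3)·S^(1/2) = (1/0.030) × 26.91 × 1.569^(2/3) × 0.0064^(1/2) = 96.92 m³/s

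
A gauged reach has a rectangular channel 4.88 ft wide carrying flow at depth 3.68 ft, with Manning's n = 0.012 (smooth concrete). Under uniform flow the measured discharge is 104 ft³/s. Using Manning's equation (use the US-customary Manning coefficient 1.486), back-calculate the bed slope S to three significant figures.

0.00131

A = b·y = 4.88 × 3.68 = 17.96 ft²
P = b + 2y = 4.88 + 2×3.68 = 12.24 ft
R = A/P = 17.96/12.24 = 1.467 ft
S = (Q·n / (1.486·A·R^(2/3)))² = (104×0.012 / (1.486×17.96×1.291))² = 0.001312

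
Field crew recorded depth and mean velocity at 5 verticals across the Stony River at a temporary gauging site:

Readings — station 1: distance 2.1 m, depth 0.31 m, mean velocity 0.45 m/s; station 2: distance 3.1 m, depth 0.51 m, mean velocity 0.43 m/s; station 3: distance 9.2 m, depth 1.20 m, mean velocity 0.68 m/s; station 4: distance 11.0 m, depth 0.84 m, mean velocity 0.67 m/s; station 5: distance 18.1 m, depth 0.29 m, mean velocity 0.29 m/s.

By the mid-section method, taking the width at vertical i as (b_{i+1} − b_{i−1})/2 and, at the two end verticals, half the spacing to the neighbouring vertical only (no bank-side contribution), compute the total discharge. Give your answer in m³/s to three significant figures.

w_1 = (3.1 − 2.1)/2 = 0.5 m; q_1 = 0.45 × 0.31 × 0.5 = 0.06975 m³/s
w_2 = (9.2 − 2.1)/2 = 3.55 m; q_2 = 0.43 × 0.51 × 3.55 = 0.7785 m³/s
w_3 = (11.0 − 3.1)/2 = 3.95 m; q_3 = 0.68 × 1.20 × 3.95 = 3.223 m³/s
w_4 = (18.1 − 9.2)/2 = 4.45 m; q_4 = 0.67 × 0.84 × 4.45 = 2.504 m³/s
w_5 = (18.1 − 11.0)/2 = 3.55 m; q_5 = 0.29 × 0.29 × 3.55 = 0.2986 m³/s
Q = Σ qᵢ = 6.874 m³/s

6.87 m³/s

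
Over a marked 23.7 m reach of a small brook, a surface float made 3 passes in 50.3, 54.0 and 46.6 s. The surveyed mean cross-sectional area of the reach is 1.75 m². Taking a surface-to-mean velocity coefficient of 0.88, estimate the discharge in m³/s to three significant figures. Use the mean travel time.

0.726 m³/s

t̄ = (50.3 + 54.0 + 46.6) / 3 = 50.3 s
v_surface = L / t̄ = 23.7 / 50.3 = 0.4712 m/s
v_mean = 0.88 × 0.4712 = 0.4146 m/s
Q = A × v_mean = 1.75 × 0.4146 = 0.7256 m³/s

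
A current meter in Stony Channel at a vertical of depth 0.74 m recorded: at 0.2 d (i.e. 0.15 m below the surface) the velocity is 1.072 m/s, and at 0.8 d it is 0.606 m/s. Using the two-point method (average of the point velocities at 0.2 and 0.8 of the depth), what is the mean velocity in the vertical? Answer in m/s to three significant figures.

v̄ = (1.072 + 0.606) / 2 = 0.8390 m/s

0.839 m/s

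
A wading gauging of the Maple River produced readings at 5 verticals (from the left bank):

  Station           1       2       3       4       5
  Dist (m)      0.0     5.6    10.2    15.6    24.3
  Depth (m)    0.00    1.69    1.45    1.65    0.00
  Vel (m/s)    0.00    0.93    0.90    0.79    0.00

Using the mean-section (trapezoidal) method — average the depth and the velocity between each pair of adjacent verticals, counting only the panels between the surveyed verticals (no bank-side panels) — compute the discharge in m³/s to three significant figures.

18.7 m³/s

Panel 1-2: Δb = 5.6 m, d̄ = (0.00+1.69)/2 = 0.845, v̄ = (0.00+0.93)/2 = 0.465 → q = 5.6×0.845×0.465 = 2.200 m³/s
Panel 2-3: Δb = 4.6 m, d̄ = (1.69+1.45)/2 = 1.57, v̄ = (0.93+0.90)/2 = 0.915 → q = 4.6×1.57×0.915 = 6.608 m³/s
Panel 3-4: Δb = 5.4 m, d̄ = (1.45+1.65)/2 = 1.55, v̄ = (0.90+0.79)/2 = 0.845 → q = 5.4×1.55×0.845 = 7.073 m³/s
Panel 4-5: Δb = 8.7 m, d̄ = (1.65+0.00)/2 = 0.825, v̄ = (0.79+0.00)/2 = 0.395 → q = 8.7×0.825×0.395 = 2.835 m³/s
Q = Σ q = 18.72 m³/s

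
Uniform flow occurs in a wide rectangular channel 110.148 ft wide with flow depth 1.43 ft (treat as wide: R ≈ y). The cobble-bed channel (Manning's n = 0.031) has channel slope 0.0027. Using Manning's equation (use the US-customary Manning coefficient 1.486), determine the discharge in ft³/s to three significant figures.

A = b·y = 110.148 × 1.43 = 157.5 ft²
Wide channel: R ≈ y = 1.43 ft
Q = (1.486/n)·A·R^(2/3)·S^(1/2) = (1.486/0.031) × 157.5 × 1.430^(2/3) × 0.0027^(1/2) = 498.0 ft³/s

498 ft³/s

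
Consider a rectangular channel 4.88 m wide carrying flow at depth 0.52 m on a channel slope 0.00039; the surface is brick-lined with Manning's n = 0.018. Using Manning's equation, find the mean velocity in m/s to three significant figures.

0.624 m/s

A = b·y = 4.88 × 0.52 = 2.538 m²
P = b + 2y = 4.88 + 2×0.52 = 5.920 m
R = A/P = 2.538/5.920 = 0.4286 m
Q = (1/n)·A·R^(2/3)·S^(1/2) = (1/0.018) × 2.538 × 0.4286^(2/3) × 0.00039^(1/2) = 1.583 m³/s
V = Q/A = 1.583/2.538 = 0.6237 m/s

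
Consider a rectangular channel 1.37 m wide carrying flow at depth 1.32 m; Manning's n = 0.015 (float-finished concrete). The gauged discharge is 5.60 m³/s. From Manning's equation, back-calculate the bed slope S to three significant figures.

A = b·y = 1.37 × 1.32 = 1.808 m²
P = b + 2y = 1.37 + 2×1.32 = 4.010 m
R = A/P = 1.808/4.010 = 0.4510 m
S = (Q·n / (1·A·R^(2/3)))² = (5.60×0.015 / (1×1.808×0.5881))² = 0.006239

0.00624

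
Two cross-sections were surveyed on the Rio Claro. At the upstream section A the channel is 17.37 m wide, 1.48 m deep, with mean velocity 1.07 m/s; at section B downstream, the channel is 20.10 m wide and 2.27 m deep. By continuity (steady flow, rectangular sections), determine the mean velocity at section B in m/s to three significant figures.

Q = A₁V₁ = (17.37×1.48) × 1.07 = 27.51 m³/s
A₂ = 20.10 × 2.27 = 45.63 m²
V₂ = Q/A₂ = 27.51/45.63 = 0.6029 m/s

0.603 m/s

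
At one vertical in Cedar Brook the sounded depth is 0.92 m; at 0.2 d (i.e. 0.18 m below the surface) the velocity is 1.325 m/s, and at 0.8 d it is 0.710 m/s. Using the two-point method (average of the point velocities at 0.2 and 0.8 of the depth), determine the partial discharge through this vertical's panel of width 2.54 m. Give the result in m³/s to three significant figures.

2.38 m³/s

v̄ = (1.325 + 0.710) / 2 = 1.018 m/s
q = v̄ × d × w = 1.018 × 0.92 × 2.54 = 2.378 m³/s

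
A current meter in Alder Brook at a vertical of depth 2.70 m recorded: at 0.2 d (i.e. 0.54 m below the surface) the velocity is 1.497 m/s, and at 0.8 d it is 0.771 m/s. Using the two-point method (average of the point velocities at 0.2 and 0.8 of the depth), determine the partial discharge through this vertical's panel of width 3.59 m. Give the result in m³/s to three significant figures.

11.0 m³/s

v̄ = (1.497 + 0.771) / 2 = 1.134 m/s
q = v̄ × d × w = 1.134 × 2.70 × 3.59 = 10.99 m³/s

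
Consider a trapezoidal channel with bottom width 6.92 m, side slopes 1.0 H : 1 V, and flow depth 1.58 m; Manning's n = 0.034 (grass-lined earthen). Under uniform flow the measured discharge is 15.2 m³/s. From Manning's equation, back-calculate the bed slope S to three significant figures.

0.00119

A = (b + z·y)·y = (6.92 + 1.0×1.58)×1.58 = 13.43 m²
P = b + 2y√(1+z²) = 6.92 + 2×1.58×√(1+1.0²) = 11.39 m
R = A/P = 13.43/11.39 = 1.179 m
S = (Q·n / (1·A·R^(2/3)))² = (15.2×0.034 / (1×13.43×1.116))² = 0.001189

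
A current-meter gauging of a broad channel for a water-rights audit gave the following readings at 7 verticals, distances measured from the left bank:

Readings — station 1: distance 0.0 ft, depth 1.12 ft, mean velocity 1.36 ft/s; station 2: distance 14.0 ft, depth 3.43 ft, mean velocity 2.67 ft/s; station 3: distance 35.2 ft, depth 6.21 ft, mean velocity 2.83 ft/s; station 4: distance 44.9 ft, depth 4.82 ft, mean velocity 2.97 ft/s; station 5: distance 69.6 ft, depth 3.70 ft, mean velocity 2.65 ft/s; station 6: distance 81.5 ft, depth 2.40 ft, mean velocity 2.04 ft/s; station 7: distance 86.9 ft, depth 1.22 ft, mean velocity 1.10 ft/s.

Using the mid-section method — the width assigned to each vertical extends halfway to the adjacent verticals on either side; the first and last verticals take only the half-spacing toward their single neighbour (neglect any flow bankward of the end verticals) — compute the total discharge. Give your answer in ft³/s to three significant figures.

w_1 = (14.0 − 0.0)/2 = 7 ft; q_1 = 1.36 × 1.12 × 7 = 10.66 ft³/s
w_2 = (35.2 − 0.0)/2 = 17.6 ft; q_2 = 2.67 × 3.43 × 17.6 = 161.2 ft³/s
w_3 = (44.9 − 14.0)/2 = 15.45 ft; q_3 = 2.83 × 6.21 × 15.45 = 271.5 ft³/s
w_4 = (69.6 − 35.2)/2 = 17.2 ft; q_4 = 2.97 × 4.82 × 17.2 = 246.2 ft³/s
w_5 = (81.5 − 44.9)/2 = 18.3 ft; q_5 = 2.65 × 3.70 × 18.3 = 179.4 ft³/s
w_6 = (86.9 − 69.6)/2 = 8.65 ft; q_6 = 2.04 × 2.40 × 8.65 = 42.35 ft³/s
w_7 = (86.9 − 81.5)/2 = 2.7 ft; q_7 = 1.10 × 1.22 × 2.7 = 3.623 ft³/s
Q = Σ qᵢ = 915.0 ft³/s

915 ft³/s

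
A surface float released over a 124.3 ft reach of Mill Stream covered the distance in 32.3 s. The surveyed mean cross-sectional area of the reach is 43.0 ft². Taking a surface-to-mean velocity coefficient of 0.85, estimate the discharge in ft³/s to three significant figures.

141 ft³/s

v_surface = L / t̄ = 124.3 / 32.3 = 3.848 ft/s
v_mean = 0.85 × 3.848 = 3.271 ft/s
Q = A × v_mean = 43.0 × 3.271 = 140.7 ft³/s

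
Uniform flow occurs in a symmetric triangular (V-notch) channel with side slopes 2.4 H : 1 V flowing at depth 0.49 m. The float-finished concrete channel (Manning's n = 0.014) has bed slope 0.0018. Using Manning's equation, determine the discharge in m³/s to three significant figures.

A = z·y² = 2.4×0.49² = 0.5762 m²
P = 2y√(1+z²) = 2×0.49×√(1+2.4²) = 2.548 m
R = A/P = 0.5762/2.548 = 0.2262 m
Q = (1/n)·A·R^(2/3)·S^(1/2) = (1/0.014) × 0.5762 × 0.2262^(2/3) × 0.0018^(1/2) = 0.6482 m³/s

0.648 m³/s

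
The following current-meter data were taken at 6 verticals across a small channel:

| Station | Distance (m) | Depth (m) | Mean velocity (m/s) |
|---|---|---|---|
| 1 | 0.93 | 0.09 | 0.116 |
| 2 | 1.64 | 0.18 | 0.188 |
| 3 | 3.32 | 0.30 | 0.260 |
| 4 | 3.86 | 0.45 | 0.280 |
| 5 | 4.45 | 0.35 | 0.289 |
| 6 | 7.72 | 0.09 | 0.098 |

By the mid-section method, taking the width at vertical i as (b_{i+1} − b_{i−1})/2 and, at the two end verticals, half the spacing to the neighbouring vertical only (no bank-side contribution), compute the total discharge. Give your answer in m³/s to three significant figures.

0.412 m³/s

w_1 = (1.64 − 0.93)/2 = 0.355 m; q_1 = 0.116 × 0.09 × 0.355 = 0.003706 m³/s
w_2 = (3.32 − 0.93)/2 = 1.195 m; q_2 = 0.188 × 0.18 × 1.195 = 0.04044 m³/s
w_3 = (3.86 − 1.64)/2 = 1.11 m; q_3 = 0.260 × 0.30 × 1.11 = 0.08658 m³/s
w_4 = (4.45 − 3.32)/2 = 0.565 m; q_4 = 0.280 × 0.45 × 0.565 = 0.07119 m³/s
w_5 = (7.72 − 3.86)/2 = 1.93 m; q_5 = 0.289 × 0.35 × 1.93 = 0.1952 m³/s
w_6 = (7.72 − 4.45)/2 = 1.635 m; q_6 = 0.098 × 0.09 × 1.635 = 0.01442 m³/s
Q = Σ qᵢ = 0.4116 m³/s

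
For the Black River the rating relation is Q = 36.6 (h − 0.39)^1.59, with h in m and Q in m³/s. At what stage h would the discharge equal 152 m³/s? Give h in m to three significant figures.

2.84 m

h − h₀ = (Q/C)^(1/b) = (152/36.6)^(1/1.59) = 2.449 m
h = 0.39 + 2.449 = 2.839 m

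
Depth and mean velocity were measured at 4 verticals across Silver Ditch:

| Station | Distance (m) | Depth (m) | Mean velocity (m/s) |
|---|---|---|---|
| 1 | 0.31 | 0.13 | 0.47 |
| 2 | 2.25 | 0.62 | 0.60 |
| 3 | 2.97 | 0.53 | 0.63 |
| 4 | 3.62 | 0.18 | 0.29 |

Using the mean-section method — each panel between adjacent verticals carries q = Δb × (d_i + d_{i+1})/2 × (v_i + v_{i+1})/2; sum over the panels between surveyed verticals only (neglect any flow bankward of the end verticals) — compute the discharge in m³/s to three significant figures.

0.750 m³/s

Panel 1-2: Δb = 1.94 m, d̄ = (0.13+0.62)/2 = 0.375, v̄ = (0.47+0.60)/2 = 0.535 → q = 1.94×0.375×0.535 = 0.3892 m³/s
Panel 2-3: Δb = 0.72 m, d̄ = (0.62+0.53)/2 = 0.575, v̄ = (0.60+0.63)/2 = 0.615 → q = 0.72×0.575×0.615 = 0.2546 m³/s
Panel 3-4: Δb = 0.65 m, d̄ = (0.53+0.18)/2 = 0.355, v̄ = (0.63+0.29)/2 = 0.46 → q = 0.65×0.355×0.46 = 0.1061 m³/s
Q = Σ q = 0.7500 m³/s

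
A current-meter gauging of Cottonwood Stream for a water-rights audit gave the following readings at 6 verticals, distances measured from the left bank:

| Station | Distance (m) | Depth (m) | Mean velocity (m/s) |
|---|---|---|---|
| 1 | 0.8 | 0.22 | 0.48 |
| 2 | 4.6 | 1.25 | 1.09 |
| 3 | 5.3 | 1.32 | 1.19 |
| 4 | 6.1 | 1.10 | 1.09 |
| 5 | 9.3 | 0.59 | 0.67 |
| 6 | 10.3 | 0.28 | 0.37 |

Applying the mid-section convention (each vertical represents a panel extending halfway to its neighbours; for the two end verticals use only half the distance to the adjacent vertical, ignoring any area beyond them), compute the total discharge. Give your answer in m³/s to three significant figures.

w_1 = (4.6 − 0.8)/2 = 1.9 m; q_1 = 0.48 × 0.22 × 1.9 = 0.2006 m³/s
w_2 = (5.3 − 0.8)/2 = 2.25 m; q_2 = 1.09 × 1.25 × 2.25 = 3.066 m³/s
w_3 = (6.1 − 4.6)/2 = 0.75 m; q_3 = 1.19 × 1.32 × 0.75 = 1.178 m³/s
w_4 = (9.3 − 5.3)/2 = 2 m; q_4 = 1.09 × 1.10 × 2 = 2.398 m³/s
w_5 = (10.3 − 6.1)/2 = 2.1 m; q_5 = 0.67 × 0.59 × 2.1 = 0.8301 m³/s
w_6 = (10.3 − 9.3)/2 = 0.5 m; q_6 = 0.37 × 0.28 × 0.5 = 0.05180 m³/s
Q = Σ qᵢ = 7.724 m³/s

7.72 m³/s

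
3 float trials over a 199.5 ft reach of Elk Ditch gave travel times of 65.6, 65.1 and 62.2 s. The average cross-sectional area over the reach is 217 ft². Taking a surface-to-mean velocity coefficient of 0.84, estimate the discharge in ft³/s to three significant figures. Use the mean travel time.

566 ft³/s

t̄ = (65.6 + 65.1 + 62.2) / 3 = 64.3 s
v_surface = L / t̄ = 199.5 / 64.3 = 3.103 ft/s
v_mean = 0.84 × 3.103 = 2.606 ft/s
Q = A × v_mean = 217 × 2.606 = 565.5 ft³/s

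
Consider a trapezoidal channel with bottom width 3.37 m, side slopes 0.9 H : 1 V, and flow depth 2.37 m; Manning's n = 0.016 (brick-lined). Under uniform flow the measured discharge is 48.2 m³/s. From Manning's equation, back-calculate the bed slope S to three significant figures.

0.00237

A = (b + z·y)·y = (3.37 + 0.9×2.37)×2.37 = 13.04 m²
P = b + 2y√(1+z²) = 3.37 + 2×2.37×√(1+0.9²) = 9.747 m
R = A/P = 13.04/9.747 = 1.338 m
S = (Q·n / (1·A·R^(2/3)))² = (48.2×0.016 / (1×13.04×1.214))² = 0.002371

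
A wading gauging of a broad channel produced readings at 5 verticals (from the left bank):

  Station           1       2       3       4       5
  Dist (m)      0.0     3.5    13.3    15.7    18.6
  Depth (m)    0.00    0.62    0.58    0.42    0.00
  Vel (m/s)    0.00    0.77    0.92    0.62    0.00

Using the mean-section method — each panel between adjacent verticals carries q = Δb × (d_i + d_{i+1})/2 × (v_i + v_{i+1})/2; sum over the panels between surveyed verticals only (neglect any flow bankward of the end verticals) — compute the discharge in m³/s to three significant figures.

6.50 m³/s

Panel 1-2: Δb = 3.5 m, d̄ = (0.00+0.62)/2 = 0.31, v̄ = (0.00+0.77)/2 = 0.385 → q = 3.5×0.31×0.385 = 0.4177 m³/s
Panel 2-3: Δb = 9.8 m, d̄ = (0.62+0.58)/2 = 0.6, v̄ = (0.77+0.92)/2 = 0.845 → q = 9.8×0.6×0.845 = 4.969 m³/s
Panel 3-4: Δb = 2.4 m, d̄ = (0.58+0.42)/2 = 0.5, v̄ = (0.92+0.62)/2 = 0.77 → q = 2.4×0.5×0.77 = 0.9240 m³/s
Panel 4-5: Δb = 2.9 m, d̄ = (0.42+0.00)/2 = 0.21, v̄ = (0.62+0.00)/2 = 0.31 → q = 2.9×0.21×0.31 = 0.1888 m³/s
Q = Σ q = 6.499 m³/s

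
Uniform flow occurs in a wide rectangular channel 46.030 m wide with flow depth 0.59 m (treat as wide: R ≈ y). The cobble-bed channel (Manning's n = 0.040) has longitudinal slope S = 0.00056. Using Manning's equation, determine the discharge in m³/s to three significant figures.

A = b·y = 46.030 × 0.59 = 27.16 m²
Wide channel: R ≈ y = 0.59 m
Q = (1/n)·A·R^(2/3)·S^(1/2) = (1/0.040) × 27.16 × 0.5900^(2/3) × 0.00056^(1/2) = 11.30 m³/s

11.3 m³/s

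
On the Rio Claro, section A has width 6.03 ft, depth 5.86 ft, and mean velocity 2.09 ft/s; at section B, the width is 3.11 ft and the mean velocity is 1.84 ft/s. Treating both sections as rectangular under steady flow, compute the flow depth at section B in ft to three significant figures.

Q = A₁V₁ = (6.03×5.86) × 2.09 = 73.85 ft³/s
d₂ = Q/(b₂ V₂) = 73.85/(3.11×1.84) = 12.91 ft

12.9 ft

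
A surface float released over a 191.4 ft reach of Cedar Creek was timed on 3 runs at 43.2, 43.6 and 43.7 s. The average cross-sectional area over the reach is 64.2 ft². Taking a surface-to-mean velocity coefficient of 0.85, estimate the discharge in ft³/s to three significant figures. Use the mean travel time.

t̄ = (43.2 + 43.6 + 43.7) / 3 = 43.5 s
v_surface = L / t̄ = 191.4 / 43.5 = 4.400 ft/s
v_mean = 0.85 × 4.400 = 3.740 ft/s
Q = A × v_mean = 64.2 × 3.740 = 240.1 ft³/s

240 ft³/s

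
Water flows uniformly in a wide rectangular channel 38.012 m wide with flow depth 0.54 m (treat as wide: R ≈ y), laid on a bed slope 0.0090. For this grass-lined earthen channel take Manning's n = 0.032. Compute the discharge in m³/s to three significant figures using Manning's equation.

A = b·y = 38.012 × 0.54 = 20.53 m²
Wide channel: R ≈ y = 0.54 m
Q = (1/n)·A·R^(2/3)·S^(1/2) = (1/0.032) × 20.53 × 0.5400^(2/3) × 0.0090^(1/2) = 40.35 m³/s

40.4 m³/s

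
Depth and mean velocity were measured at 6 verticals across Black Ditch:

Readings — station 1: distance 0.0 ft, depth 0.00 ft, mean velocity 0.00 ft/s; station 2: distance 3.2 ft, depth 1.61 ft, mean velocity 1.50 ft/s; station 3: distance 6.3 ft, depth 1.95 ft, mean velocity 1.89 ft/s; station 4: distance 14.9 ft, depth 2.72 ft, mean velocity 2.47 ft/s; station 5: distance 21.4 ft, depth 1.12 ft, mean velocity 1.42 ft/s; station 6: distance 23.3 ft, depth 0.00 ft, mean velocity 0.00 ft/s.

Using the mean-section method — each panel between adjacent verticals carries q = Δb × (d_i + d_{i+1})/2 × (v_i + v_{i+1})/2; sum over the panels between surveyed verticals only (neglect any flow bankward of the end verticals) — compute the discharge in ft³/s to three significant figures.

Panel 1-2: Δb = 3.2 ft, d̄ = (0.00+1.61)/2 = 0.805, v̄ = (0.00+1.50)/2 = 0.75 → q = 3.2×0.805×0.75 = 1.932 ft³/s
Panel 2-3: Δb = 3.1 ft, d̄ = (1.61+1.95)/2 = 1.78, v̄ = (1.50+1.89)/2 = 1.695 → q = 3.1×1.78×1.695 = 9.353 ft³/s
Panel 3-4: Δb = 8.6 ft, d̄ = (1.95+2.72)/2 = 2.335, v̄ = (1.89+2.47)/2 = 2.18 → q = 8.6×2.335×2.18 = 43.78 ft³/s
Panel 4-5: Δb = 6.5 ft, d̄ = (2.72+1.12)/2 = 1.92, v̄ = (2.47+1.42)/2 = 1.945 → q = 6.5×1.92×1.945 = 24.27 ft³/s
Panel 5-6: Δb = 1.9 ft, d̄ = (1.12+0.00)/2 = 0.56, v̄ = (1.42+0.00)/2 = 0.71 → q = 1.9×0.56×0.71 = 0.7554 ft³/s
Q = Σ q = 80.09 ft³/s

80.1 ft³/s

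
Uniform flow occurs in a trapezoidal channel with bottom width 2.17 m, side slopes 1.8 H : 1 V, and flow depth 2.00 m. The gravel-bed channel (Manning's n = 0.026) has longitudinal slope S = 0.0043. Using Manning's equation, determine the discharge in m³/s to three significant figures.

A = (b + z·y)·y = (2.17 + 1.8×2.00)×2.00 = 11.54 m²
P = b + 2y√(1+z²) = 2.17 + 2×2.00×√(1+1.8²) = 10.41 m
R = A/P = 11.54/10.41 = 1.109 m
Q = (1/n)·A·R^(2/3)·S^(1/2) = (1/0.026) × 11.54 × 1.109^(2/3) × 0.0043^(1/2) = 31.18 m³/s

31.2 m³/s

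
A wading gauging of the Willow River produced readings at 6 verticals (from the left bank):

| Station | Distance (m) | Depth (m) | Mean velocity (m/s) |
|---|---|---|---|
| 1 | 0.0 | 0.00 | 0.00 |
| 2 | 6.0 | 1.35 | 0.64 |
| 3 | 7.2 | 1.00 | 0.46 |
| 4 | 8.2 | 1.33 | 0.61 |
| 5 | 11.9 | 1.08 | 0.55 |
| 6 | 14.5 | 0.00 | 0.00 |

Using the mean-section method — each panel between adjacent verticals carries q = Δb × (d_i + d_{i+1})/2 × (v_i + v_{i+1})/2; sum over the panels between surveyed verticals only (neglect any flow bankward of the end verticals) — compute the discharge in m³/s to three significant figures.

5.67 m³/s

Panel 1-2: Δb = 6 m, d̄ = (0.00+1.35)/2 = 0.675, v̄ = (0.00+0.64)/2 = 0.32 → q = 6×0.675×0.32 = 1.296 m³/s
Panel 2-3: Δb = 1.2 m, d̄ = (1.35+1.00)/2 = 1.175, v̄ = (0.64+0.46)/2 = 0.55 → q = 1.2×1.175×0.55 = 0.7755 m³/s
Panel 3-4: Δb = 1 m, d̄ = (1.00+1.33)/2 = 1.165, v̄ = (0.46+0.61)/2 = 0.535 → q = 1×1.165×0.535 = 0.6233 m³/s
Panel 4-5: Δb = 3.7 m, d̄ = (1.33+1.08)/2 = 1.205, v̄ = (0.61+0.55)/2 = 0.58 → q = 3.7×1.205×0.58 = 2.586 m³/s
Panel 5-6: Δb = 2.6 m, d̄ = (1.08+0.00)/2 = 0.54, v̄ = (0.55+0.00)/2 = 0.275 → q = 2.6×0.54×0.275 = 0.3861 m³/s
Q = Σ q = 5.667 m³/s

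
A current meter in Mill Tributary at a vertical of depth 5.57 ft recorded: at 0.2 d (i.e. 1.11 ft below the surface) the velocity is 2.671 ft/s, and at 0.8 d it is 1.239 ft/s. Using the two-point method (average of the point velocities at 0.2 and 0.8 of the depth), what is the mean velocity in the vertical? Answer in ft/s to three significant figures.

1.96 ft/s

v̄ = (2.671 + 1.239) / 2 = 1.955 ft/s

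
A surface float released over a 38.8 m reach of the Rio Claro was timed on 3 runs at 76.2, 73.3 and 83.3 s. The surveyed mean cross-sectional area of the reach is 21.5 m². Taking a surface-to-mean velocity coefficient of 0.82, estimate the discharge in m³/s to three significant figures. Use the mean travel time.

t̄ = (76.2 + 73.3 + 83.3) / 3 = 77.6 s
v_surface = L / t̄ = 38.8 / 77.6 = 0.5000 m/s
v_mean = 0.82 × 0.5000 = 0.4100 m/s
Q = A × v_mean = 21.5 × 0.4100 = 8.815 m³/s

8.82 m³/s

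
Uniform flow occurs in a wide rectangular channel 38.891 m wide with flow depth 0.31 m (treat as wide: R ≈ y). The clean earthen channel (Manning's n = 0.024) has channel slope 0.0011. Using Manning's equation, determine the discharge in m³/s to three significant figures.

7.63 m³/s

A = b·y = 38.891 × 0.31 = 12.06 m²
Wide channel: R ≈ y = 0.31 m
Q = (1/n)·A·R^(2/3)·S^(1/2) = (1/0.024) × 12.06 × 0.3100^(2/3) × 0.0011^(1/2) = 7.631 m³/s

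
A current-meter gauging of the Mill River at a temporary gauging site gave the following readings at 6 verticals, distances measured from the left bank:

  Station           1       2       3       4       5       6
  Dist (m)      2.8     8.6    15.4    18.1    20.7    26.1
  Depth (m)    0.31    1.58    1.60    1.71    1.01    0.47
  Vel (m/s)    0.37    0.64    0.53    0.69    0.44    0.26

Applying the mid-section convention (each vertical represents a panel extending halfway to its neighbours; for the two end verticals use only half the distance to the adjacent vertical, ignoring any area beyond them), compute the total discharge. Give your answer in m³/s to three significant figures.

16.0 m³/s

w_1 = (8.6 − 2.8)/2 = 2.9 m; q_1 = 0.37 × 0.31 × 2.9 = 0.3326 m³/s
w_2 = (15.4 − 2.8)/2 = 6.3 m; q_2 = 0.64 × 1.58 × 6.3 = 6.371 m³/s
w_3 = (18.1 − 8.6)/2 = 4.75 m; q_3 = 0.53 × 1.60 × 4.75 = 4.028 m³/s
w_4 = (20.7 − 15.4)/2 = 2.65 m; q_4 = 0.69 × 1.71 × 2.65 = 3.127 m³/s
w_5 = (26.1 − 18.1)/2 = 4 m; q_5 = 0.44 × 1.01 × 4 = 1.778 m³/s
w_6 = (26.1 − 20.7)/2 = 2.7 m; q_6 = 0.26 × 0.47 × 2.7 = 0.3299 m³/s
Q = Σ qᵢ = 15.97 m³/s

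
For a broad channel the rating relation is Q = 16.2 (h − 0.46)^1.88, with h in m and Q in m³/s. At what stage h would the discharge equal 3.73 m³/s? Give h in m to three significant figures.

0.918 m

h − h₀ = (Q/C)^(1/b) = (3.73/16.2)^(1/1.88) = 0.4579 m
h = 0.46 + 0.4579 = 0.9179 m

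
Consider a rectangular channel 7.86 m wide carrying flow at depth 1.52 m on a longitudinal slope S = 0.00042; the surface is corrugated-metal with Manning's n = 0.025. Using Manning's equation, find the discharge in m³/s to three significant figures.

A = b·y = 7.86 × 1.52 = 11.95 m²
P = b + 2y = 7.86 + 2×1.52 = 10.90 m
R = A/P = 11.95/10.90 = 1.096 m
Q = (1/n)·A·R^(2/3)·S^(1/2) = (1/0.025) × 11.95 × 1.096^(2/3) × 0.00042^(1/2) = 10.41 m³/s

10.4 m³/s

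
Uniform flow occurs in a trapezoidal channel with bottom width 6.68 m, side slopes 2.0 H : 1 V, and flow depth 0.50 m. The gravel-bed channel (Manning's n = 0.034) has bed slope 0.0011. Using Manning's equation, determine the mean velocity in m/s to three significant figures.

A = (b + z·y)·y = (6.68 + 2.0×0.50)×0.50 = 3.840 m²
P = b + 2y√(1+z²) = 6.68 + 2×0.50×√(1+2.0²) = 8.916 m
R = A/P = 3.840/8.916 = 0.4307 m
Q = (1/n)·A·R^(2/3)·S^(1/2) = (1/0.034) × 3.840 × 0.4307^(2/3) × 0.0011^(1/2) = 2.136 m³/s
V = Q/A = 2.136/3.840 = 0.5563 m/s

0.556 m/s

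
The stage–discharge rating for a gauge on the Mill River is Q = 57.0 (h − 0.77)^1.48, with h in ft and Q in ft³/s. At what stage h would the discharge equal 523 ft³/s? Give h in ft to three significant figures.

5.24 ft

h − h₀ = (Q/C)^(1/b) = (523/57.0)^(1/1.48) = 4.471 ft
h = 0.77 + 4.471 = 5.241 ft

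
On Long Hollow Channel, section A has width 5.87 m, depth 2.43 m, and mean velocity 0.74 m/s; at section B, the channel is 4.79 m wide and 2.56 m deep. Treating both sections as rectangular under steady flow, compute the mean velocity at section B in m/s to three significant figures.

0.861 m/s

Q = A₁V₁ = (5.87×2.43) × 0.74 = 10.56 m³/s
A₂ = 4.79 × 2.56 = 12.26 m²
V₂ = Q/A₂ = 10.56/12.26 = 0.8608 m/s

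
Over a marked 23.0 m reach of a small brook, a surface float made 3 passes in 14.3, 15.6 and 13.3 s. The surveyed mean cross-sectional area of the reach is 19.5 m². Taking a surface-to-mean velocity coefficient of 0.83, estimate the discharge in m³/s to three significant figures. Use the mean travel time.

t̄ = (14.3 + 15.6 + 13.3) / 3 = 14.4 s
v_surface = L / t̄ = 23.0 / 14.4 = 1.597 m/s
v_mean = 0.83 × 1.597 = 1.326 m/s
Q = A × v_mean = 19.5 × 1.326 = 25.85 m³/s

25.9 m³/s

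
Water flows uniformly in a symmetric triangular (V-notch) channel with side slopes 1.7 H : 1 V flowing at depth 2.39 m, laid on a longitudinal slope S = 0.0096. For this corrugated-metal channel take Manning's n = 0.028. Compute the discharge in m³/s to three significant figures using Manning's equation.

34.7 m³/s

A = z·y² = 1.7×2.39² = 9.711 m²
P = 2y√(1+z²) = 2×2.39×√(1+1.7²) = 9.428 m
R = A/P = 9.711/9.428 = 1.030 m
Q = (1/n)·A·R^(2/3)·S^(1/2) = (1/0.028) × 9.711 × 1.030^(2/3) × 0.0096^(1/2) = 34.66 m³/s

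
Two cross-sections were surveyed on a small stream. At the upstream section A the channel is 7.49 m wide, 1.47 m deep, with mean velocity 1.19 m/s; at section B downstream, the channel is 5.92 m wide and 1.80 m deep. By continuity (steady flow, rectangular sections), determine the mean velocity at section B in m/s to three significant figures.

Q = A₁V₁ = (7.49×1.47) × 1.19 = 13.10 m³/s
A₂ = 5.92 × 1.80 = 10.66 m²
V₂ = Q/A₂ = 13.10/10.66 = 1.230 m/s

1.23 m/s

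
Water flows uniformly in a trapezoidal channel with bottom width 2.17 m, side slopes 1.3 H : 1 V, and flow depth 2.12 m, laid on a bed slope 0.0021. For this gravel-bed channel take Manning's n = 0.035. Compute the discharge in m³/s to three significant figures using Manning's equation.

A = (b + z·y)·y = (2.17 + 1.3×2.12)×2.12 = 10.44 m²
P = b + 2y√(1+z²) = 2.17 + 2×2.12×√(1+1.3²) = 9.124 m
R = A/P = 10.44/9.124 = 1.145 m
Q = (1/n)·A·R^(2/3)·S^(1/2) = (1/0.035) × 10.44 × 1.145^(2/3) × 0.0021^(1/2) = 14.96 m³/s

15.0 m³/s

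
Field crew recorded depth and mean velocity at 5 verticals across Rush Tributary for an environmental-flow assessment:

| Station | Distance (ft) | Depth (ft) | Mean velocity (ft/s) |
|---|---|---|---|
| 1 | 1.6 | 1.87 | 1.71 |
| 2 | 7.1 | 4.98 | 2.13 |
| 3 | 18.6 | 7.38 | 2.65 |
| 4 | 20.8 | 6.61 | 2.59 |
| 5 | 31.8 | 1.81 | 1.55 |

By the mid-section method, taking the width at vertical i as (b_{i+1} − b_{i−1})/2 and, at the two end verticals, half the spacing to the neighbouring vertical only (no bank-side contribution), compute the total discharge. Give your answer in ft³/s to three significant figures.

w_1 = (7.1 − 1.6)/2 = 2.75 ft; q_1 = 1.71 × 1.87 × 2.75 = 8.794 ft³/s
w_2 = (18.6 − 1.6)/2 = 8.5 ft; q_2 = 2.13 × 4.98 × 8.5 = 90.16 ft³/s
w_3 = (20.8 − 7.1)/2 = 6.85 ft; q_3 = 2.65 × 7.38 × 6.85 = 134.0 ft³/s
w_4 = (31.8 − 18.6)/2 = 6.6 ft; q_4 = 2.59 × 6.61 × 6.6 = 113.0 ft³/s
w_5 = (31.8 − 20.8)/2 = 5.5 ft; q_5 = 1.55 × 1.81 × 5.5 = 15.43 ft³/s
Q = Σ qᵢ = 361.3 ft³/s

361 ft³/s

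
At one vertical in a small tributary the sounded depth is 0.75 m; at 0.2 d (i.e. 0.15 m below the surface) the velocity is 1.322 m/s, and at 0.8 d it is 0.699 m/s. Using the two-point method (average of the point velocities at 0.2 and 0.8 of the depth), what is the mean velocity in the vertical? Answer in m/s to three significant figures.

1.01 m/s

v̄ = (1.322 + 0.699) / 2 = 1.011 m/s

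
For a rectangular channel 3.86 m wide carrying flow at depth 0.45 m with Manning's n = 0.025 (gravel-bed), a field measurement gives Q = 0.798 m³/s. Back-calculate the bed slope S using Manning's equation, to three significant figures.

A = b·y = 3.86 × 0.45 = 1.737 m²
P = b + 2y = 3.86 + 2×0.45 = 4.760 m
R = A/P = 1.737/4.760 = 0.3649 m
S = (Q·n / (1·A·R^(2/3)))² = (0.798×0.025 / (1×1.737×0.5107))² = 0.0005059

0.000506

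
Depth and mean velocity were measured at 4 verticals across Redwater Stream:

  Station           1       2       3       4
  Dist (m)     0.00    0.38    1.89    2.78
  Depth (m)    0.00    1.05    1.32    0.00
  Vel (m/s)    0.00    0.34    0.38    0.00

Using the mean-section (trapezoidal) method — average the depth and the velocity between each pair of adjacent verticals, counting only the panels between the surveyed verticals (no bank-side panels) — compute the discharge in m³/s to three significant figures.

0.790 m³/s

Panel 1-2: Δb = 0.38 m, d̄ = (0.00+1.05)/2 = 0.525, v̄ = (0.00+0.34)/2 = 0.17 → q = 0.38×0.525×0.17 = 0.03392 m³/s
Panel 2-3: Δb = 1.51 m, d̄ = (1.05+1.32)/2 = 1.185, v̄ = (0.34+0.38)/2 = 0.36 → q = 1.51×1.185×0.36 = 0.6442 m³/s
Panel 3-4: Δb = 0.89 m, d̄ = (1.32+0.00)/2 = 0.66, v̄ = (0.38+0.00)/2 = 0.19 → q = 0.89×0.66×0.19 = 0.1116 m³/s
Q = Σ q = 0.7897 m³/s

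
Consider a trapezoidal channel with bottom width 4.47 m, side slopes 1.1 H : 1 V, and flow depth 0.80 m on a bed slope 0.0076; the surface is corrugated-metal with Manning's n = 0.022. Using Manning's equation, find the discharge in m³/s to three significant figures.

A = (b + z·y)·y = (4.47 + 1.1×0.80)×0.80 = 4.280 m²
P = b + 2y√(1+z²) = 4.47 + 2×0.80×√(1+1.1²) = 6.849 m
R = A/P = 4.280/6.849 = 0.6249 m
Q = (1/n)·A·R^(2/3)·S^(1/2) = (1/0.022) × 4.280 × 0.6249^(2/3) × 0.0076^(1/2) = 12.40 m³/s

12.4 m³/s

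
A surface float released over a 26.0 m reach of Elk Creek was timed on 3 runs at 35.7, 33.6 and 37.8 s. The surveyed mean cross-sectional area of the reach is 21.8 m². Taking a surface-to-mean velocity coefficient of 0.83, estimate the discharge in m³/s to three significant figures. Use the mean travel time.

t̄ = (35.7 + 33.6 + 37.8) / 3 = 35.7 s
v_surface = L / t̄ = 26.0 / 35.7 = 0.7283 m/s
v_mean = 0.83 × 0.7283 = 0.6045 m/s
Q = A × v_mean = 21.8 × 0.6045 = 13.18 m³/s

13.2 m³/s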